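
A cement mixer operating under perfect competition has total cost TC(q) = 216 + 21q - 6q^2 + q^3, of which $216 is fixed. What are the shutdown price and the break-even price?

Shutdown price = $12; break-even price = $57

Shutdown price = min AVC. AVC = 21 - 6q + q^2, with vertex at q = 3 and minimum $12.
ATC = 216/q + 21 - 6q + q^2. Setting dATC/dq = −216/q^2 − 6 + 2q = 0 gives q = 6 (since 2·6^3 − 6·6^2 = 216).
min ATC = 216/6 + 21 − 6·6 + 6^2 = $57. That is the break-even price.
Between these two prices the firm operates at a loss; above $57 it earns a profit.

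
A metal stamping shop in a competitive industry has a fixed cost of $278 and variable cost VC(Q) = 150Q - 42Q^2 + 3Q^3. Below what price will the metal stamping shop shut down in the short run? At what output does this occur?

$3 per unit, at Q = 7

The shutdown price is the minimum of AVC. VC = 150Q - 42Q^2 + 3Q^3, so AVC = 150 - 42Q + 3Q^2.
dAVC/dQ = -42 + 6Q = 0 gives Q = 7. min AVC = 150 - 42·7 + 3·7^2 = 3.
For P < $3 the firm produces nothing.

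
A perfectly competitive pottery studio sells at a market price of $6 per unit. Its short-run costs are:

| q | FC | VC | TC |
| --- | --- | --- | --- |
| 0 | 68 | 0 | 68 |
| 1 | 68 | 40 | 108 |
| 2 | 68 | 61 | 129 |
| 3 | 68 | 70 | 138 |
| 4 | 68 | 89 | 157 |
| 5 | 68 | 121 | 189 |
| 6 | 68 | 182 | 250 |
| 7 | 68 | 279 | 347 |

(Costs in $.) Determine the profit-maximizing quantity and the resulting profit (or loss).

Profit at each row (π = 6q − TC): q=0: -68; q=1: -102; q=2: -117; q=3: -120; q=4: -133; q=5: -159; q=6: -214; q=7: -305.
Profit is highest at q = 0. Equivalently, the lowest AVC in the table is 89/4 ≈ $22.25 at q = 4, and P = $6 falls below it — price never covers variable cost, so the firm shuts down and loses only its fixed cost.

q = 0 (shut down); profit = -$68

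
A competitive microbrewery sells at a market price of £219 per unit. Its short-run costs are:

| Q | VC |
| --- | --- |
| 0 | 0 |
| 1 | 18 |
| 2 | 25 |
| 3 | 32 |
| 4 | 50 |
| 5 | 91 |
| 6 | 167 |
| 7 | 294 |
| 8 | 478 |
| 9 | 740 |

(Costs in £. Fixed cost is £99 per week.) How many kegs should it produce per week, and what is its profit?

Q = 8; profit = £1175

Tabulate TR − TC: Q=0: -99; Q=1: 102; Q=2: 314; Q=3: 526; Q=4: 727; Q=5: 905; Q=6: 1048; Q=7: 1140; Q=8: 1175; Q=9: 1132.
Profit is maximized at Q = 8. AVC there is 478/8 = £59.75 ≤ P, so producing beats shutting down (which would give -£99).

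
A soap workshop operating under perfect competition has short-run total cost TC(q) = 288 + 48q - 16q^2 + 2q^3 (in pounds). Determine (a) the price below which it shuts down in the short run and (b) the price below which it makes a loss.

Shutdown price = £16; break-even price = £72

Shutdown price = min AVC. AVC = 48 - 16q + 2q^2, with vertex at q = 4 and minimum £16.
ATC = 288/q + 48 - 16q + 2q^2. Setting dATC/dq = −288/q^2 − 16 + 4q = 0 gives q = 6 (since 4·6^3 − 16·6^2 = 288).
min ATC = 288/6 + 48 − 16·6 + 2·6^2 = £72. That is the break-even price.
For £16 ≤ P < £72 the firm produces at a loss; below £16 it shuts down.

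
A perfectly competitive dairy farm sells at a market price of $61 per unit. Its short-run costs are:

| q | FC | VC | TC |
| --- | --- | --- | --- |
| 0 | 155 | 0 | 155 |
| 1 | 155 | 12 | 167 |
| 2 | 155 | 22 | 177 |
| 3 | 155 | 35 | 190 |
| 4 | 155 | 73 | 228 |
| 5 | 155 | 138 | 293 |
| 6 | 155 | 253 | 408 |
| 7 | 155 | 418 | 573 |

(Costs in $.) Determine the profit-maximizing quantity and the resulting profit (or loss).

Compute π = P·q − TC at each output: q=0: -155; q=1: -106; q=2: -55; q=3: -7; q=4: 16; q=5: 12; q=6: -42; q=7: -146.
Profit is maximized at q = 4. AVC there is 73/4 = $18.25 ≤ P, so producing beats shutting down (which would give -$155).

q = 4; profit = $16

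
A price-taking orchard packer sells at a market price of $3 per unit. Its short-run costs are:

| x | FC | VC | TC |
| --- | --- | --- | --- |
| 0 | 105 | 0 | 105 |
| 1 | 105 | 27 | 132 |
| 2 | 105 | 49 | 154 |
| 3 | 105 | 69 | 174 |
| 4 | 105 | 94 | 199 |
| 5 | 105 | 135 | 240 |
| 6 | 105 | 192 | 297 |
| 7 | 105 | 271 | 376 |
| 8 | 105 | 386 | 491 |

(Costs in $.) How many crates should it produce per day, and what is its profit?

x = 0 (shut down); profit = -$105

Compute π = P·x − TC at each output: x=0: -105; x=1: -129; x=2: -148; x=3: -165; x=4: -187; x=5: -225; x=6: -279; x=7: -355; x=8: -467.
Profit is highest at x = 0. Equivalently, the lowest AVC in the table is 69/3 ≈ $23 at x = 3, and P = $3 falls below it — price never covers variable cost, so the firm shuts down and loses only its fixed cost.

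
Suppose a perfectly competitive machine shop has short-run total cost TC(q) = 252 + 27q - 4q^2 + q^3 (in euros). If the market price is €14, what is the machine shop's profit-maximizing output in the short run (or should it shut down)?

From TC, MC = TC'(q) = 27 - 8q + 3q^2 and AVC = VC/q = 27 - 4q + q^2.
The AVC parabola has its vertex at q = 4/2 = 2, where AVC = 27 - 4·2 + 2^2 = €23.
P = €14 lies below min AVC = €23; no output level covers variable cost.
Shutting down limits the loss to fixed cost, €252.

Shut down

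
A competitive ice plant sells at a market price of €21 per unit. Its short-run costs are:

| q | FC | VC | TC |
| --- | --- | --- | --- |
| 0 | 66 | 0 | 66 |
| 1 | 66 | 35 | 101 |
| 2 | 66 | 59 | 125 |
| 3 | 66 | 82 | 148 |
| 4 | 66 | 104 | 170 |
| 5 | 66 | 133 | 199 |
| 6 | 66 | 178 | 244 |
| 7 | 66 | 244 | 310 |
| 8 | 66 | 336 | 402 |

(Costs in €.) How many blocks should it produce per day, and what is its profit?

Compute π = P·q − TC at each output: q=0: -66; q=1: -80; q=2: -83; q=3: -85; q=4: -86; q=5: -94; q=6: -118; q=7: -163; q=8: -234.
Profit is highest at q = 0. Equivalently, the lowest AVC in the table is 104/4 ≈ €26 at q = 4, and P = €21 falls below it — price never covers variable cost, so the firm shuts down and loses only its fixed cost.

q = 0 (shut down); profit = -€66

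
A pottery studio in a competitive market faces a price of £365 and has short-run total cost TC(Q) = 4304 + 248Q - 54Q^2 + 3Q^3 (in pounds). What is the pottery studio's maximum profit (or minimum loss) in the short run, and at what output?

Profit = -£248 at Q = 13

AVC = 248 - 54Q + 3Q^2; min AVC = £5 at Q = 9. Since P = £365 ≥ min AVC, the firm produces.
With MC = 248 - 108Q + 9Q^2, P = MC on the upward-sloping part at Q* = 13.
TR = 365·13 = 4745. TC = 4304 + 689 = 4993. Profit = 4745 − 4993 = -£248.
By producing, the firm covers all variable cost plus £4056 of fixed cost; shutting down would lose the full £4304.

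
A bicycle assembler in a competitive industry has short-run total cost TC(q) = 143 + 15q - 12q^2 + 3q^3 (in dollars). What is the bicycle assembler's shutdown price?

$3 per unit

The shutdown price is the minimum of AVC. VC = 15q - 12q^2 + 3q^3, so AVC = 15 - 12q + 3q^2.
dAVC/dq = -12 + 6q = 0 gives q = 2. min AVC = 15 - 12·2 + 3·2^2 = 3.
For P < $3 the firm produces nothing.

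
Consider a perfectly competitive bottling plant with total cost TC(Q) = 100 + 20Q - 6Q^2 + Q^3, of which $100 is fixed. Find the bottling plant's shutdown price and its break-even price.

AVC = 20 - 6Q + Q^2; minimized at Q = 3, giving min AVC = $11. That is the shutdown price.
ATC = 100/Q + 20 - 6Q + Q^2. Setting dATC/dQ = −100/Q^2 − 6 + 2Q = 0 gives Q = 5 (since 2·5^3 − 6·5^2 = 100).
min ATC = 100/5 + 20 − 6·5 + 5^2 = $35. That is the break-even price.
For $11 ≤ P < $35 the firm produces at a loss; below $11 it shuts down.

Shutdown price = $11; break-even price = $35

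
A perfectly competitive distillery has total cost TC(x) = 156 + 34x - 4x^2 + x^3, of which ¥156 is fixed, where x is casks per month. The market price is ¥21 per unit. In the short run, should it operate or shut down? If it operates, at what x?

Shut down

From TC, MC = TC'(x) = 34 - 8x + 3x^2 and AVC = VC/x = 34 - 4x + x^2.
AVC hits its minimum where MC = AVC, at x = 2, giving min AVC = 34 - 4·2 + 2^2 = ¥30.
With P < min AVC (¥21 < ¥30), every unit sold adds to the loss.
Shutting down limits the loss to fixed cost, ¥156.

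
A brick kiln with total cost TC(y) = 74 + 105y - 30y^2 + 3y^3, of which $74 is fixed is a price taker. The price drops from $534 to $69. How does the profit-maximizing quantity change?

MC = 105 - 60y + 9y^2; the shutdown threshold is min AVC = $30 (at y = 5).
At P = $534 ≥ min AVC, set P = MC on the rising branch: y = 11.
At P = $69 ≥ min AVC, set P = MC: y = 6. The firm stays open but cuts output.

Output falls from 11 to 6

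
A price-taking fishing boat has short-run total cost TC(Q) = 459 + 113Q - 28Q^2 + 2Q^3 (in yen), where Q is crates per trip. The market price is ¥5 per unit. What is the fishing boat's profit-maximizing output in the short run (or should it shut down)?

Variable cost is VC = 113Q - 28Q^2 + 2Q^3, so AVC = VC/Q = 113 - 28Q + 2Q^2 and MC = dTC/dQ = 113 - 56Q + 6Q^2.
AVC hits its minimum where MC = AVC, at Q = 7, giving min AVC = 113 - 28·7 + 2·7^2 = ¥15.
Since P = ¥5 < min AVC = ¥15, price fails to cover variable cost at any output.
Best response: produce nothing and absorb the ¥459 fixed cost.

Shut down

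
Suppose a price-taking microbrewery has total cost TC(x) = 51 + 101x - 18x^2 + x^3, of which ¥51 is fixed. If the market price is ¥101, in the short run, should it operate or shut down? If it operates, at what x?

Produce at x = 12

From TC, MC = TC'(x) = 101 - 36x + 3x^2 and AVC = VC/x = 101 - 18x + x^2.
AVC is minimized where dAVC/dx = -18 + 2x = 0, at x = 9; min AVC = 101 - 18·9 + 9^2 = ¥20.
Because ¥101 ≥ ¥20, revenue can cover variable cost; the firm operates.
P = MC gives -36x + 3x^2 = 0, with roots 0 and 12. Take the larger (rising MC): x* = 12.
Check: AVC at x = 12 is ¥29 ≤ P, so revenue covers variable cost.
Profit = P·x − TC = 101·12 − 399 = ¥813.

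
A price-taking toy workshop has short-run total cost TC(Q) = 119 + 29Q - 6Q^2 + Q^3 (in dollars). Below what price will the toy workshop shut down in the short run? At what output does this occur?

$20 per unit, at Q = 3

Short-run supply begins at min AVC. From VC = 29Q - 6Q^2 + Q^3, AVC = 29 - 6Q + Q^2.
At the minimum of AVC, MC = AVC. MC = 29 - 12Q + 3Q^2; setting MC = AVC gives 2Q^2 - 6Q = 0, so Q = 3. min AVC = 20.
For P < $20 the firm produces nothing.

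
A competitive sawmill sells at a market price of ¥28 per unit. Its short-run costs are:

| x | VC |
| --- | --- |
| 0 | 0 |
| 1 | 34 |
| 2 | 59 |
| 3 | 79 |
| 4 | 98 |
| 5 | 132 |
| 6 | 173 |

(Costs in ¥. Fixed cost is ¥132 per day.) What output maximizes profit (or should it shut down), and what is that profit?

Compute π = P·x − TC at each output: x=0: -132; x=1: -138; x=2: -135; x=3: -127; x=4: -118; x=5: -124; x=6: -137.
Profit is maximized at x = 4. AVC there is 98/4 = ¥24.50 ≤ P, so producing beats shutting down (which would give -¥132).

x = 4; profit = -¥118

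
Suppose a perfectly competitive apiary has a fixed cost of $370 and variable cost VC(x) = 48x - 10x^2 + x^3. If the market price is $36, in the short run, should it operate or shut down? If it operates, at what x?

Produce at x = 6

Variable cost is VC = 48x - 10x^2 + x^3, so AVC = VC/x = 48 - 10x + x^2 and MC = dTC/dx = 48 - 20x + 3x^2.
AVC is minimized where dAVC/dx = -10 + 2x = 0, at x = 5; min AVC = 48 - 10·5 + 5^2 = $23.
Since P = $36 ≥ min AVC = $23, price covers variable cost and the firm should produce.
P = MC gives 12 - 20x + 3x^2 = 0, with roots 2/3 and 6. Take the larger (rising MC): x* = 6.
Check: AVC at x = 6 is $24 ≤ P, so revenue covers variable cost.
Profit = P·x − TC = 36·6 − 514 = -$298, a loss, but smaller than the $370 fixed cost the firm would lose by shutting down.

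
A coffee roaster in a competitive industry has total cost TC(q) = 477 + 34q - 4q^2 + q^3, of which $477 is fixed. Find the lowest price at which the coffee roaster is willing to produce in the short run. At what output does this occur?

$30 per unit, at q = 2

Short-run supply begins at min AVC. From VC = 34q - 4q^2 + q^3, AVC = 34 - 4q + q^2.
At the minimum of AVC, MC = AVC. MC = 34 - 8q + 3q^2; setting MC = AVC gives 2q^2 - 4q = 0, so q = 2. min AVC = 30.
For P < $30 the firm produces nothing.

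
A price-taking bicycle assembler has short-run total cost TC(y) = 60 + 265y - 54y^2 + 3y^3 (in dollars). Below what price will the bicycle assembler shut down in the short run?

The firm shuts down when price falls below the minimum of average variable cost. AVC = VC/y = 265 - 54y + 3y^2.
At the minimum of AVC, MC = AVC. MC = 265 - 108y + 9y^2; setting MC = AVC gives 6y^2 - 54y = 0, so y = 9. min AVC = 22.
So the shutdown price is $22.

$22 per unit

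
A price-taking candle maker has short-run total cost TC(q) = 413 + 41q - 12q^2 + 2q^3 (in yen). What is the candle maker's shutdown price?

Short-run supply begins at min AVC. From VC = 41q - 12q^2 + 2q^3, AVC = 41 - 12q + 2q^2.
dAVC/dq = -12 + 4q = 0 gives q = 3. min AVC = 41 - 12·3 + 2·3^2 = 23.
The firm shuts down for any P below ¥23.

¥23 per unit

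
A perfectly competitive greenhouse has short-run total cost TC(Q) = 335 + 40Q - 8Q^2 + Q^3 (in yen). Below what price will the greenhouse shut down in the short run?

¥24 per unit

The shutdown price is the minimum of AVC. VC = 40Q - 8Q^2 + Q^3, so AVC = 40 - 8Q + Q^2.
dAVC/dQ = -8 + 2Q = 0 gives Q = 4. min AVC = 40 - 8·4 + 4^2 = 24.
So the shutdown price is ¥24.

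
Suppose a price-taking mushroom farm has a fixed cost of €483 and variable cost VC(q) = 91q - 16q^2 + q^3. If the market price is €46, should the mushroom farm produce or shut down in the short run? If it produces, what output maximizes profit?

Produce at q = 9

From TC, MC = TC'(q) = 91 - 32q + 3q^2 and AVC = VC/q = 91 - 16q + q^2.
AVC is minimized where dAVC/dq = -16 + 2q = 0, at q = 8; min AVC = 91 - 16·8 + 8^2 = €27.
P = €46 exceeds min AVC = €27, so the firm stays open.
Solving P = MC: 45 - 32q + 3q^2 = 0 ⇒ q = 5/3 or 9. On the upward-sloping branch, q* = 9.
Check: AVC at q = 9 is €28 ≤ P, so revenue covers variable cost.
Profit = P·q − TC = 46·9 − 735 = -€321, a loss, but smaller than the €483 fixed cost the firm would lose by shutting down.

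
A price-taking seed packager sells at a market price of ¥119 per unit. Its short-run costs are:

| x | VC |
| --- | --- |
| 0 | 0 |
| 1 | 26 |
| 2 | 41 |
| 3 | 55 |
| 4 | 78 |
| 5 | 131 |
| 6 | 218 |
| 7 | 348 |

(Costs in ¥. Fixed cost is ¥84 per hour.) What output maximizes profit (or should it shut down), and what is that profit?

Compute π = P·x − TC at each output: x=0: -84; x=1: 9; x=2: 113; x=3: 218; x=4: 314; x=5: 380; x=6: 412; x=7: 401.
Profit is maximized at x = 6. AVC there is 218/6 = ¥36.33 ≤ P, so producing beats shutting down (which would give -¥84).

x = 6; profit = ¥412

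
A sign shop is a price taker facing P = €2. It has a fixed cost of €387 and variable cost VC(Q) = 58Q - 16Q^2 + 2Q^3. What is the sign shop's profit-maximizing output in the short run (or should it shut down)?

Shut down

Strip out fixed cost: VC = 58Q - 16Q^2 + 2Q^3. Then AVC = 58 - 16Q + 2Q^2 and MC = 58 - 32Q + 6Q^2.
AVC hits its minimum where MC = AVC, at Q = 4, giving min AVC = 58 - 16·4 + 2·4^2 = €26.
Since P = €2 < min AVC = €26, price fails to cover variable cost at any output.
Shutting down limits the loss to fixed cost, €387.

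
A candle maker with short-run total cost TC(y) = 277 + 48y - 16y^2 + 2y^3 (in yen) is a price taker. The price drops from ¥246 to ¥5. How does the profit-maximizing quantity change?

Output falls from 9 to 0 (the firm shuts down)

AVC = 48 - 16y + 2y^2, minimized at y = 4 where min AVC = ¥16. MC = 48 - 32y + 6y^2.
At P = ¥246 ≥ min AVC, set P = MC on the rising branch: y = 9.
At P = ¥5 < min AVC = ¥16, price no longer covers variable cost at any output, so the firm shuts down: y = 0.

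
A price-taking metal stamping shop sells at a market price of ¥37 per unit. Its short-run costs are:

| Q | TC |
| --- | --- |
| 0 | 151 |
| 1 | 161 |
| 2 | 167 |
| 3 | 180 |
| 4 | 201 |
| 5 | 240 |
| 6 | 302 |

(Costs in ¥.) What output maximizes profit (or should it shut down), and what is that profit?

Tabulate TR − TC: Q=0: -151; Q=1: -124; Q=2: -93; Q=3: -69; Q=4: -53; Q=5: -55; Q=6: -80.
Profit is maximized at Q = 4. AVC there is 50/4 = ¥12.50 ≤ P, so producing beats shutting down (which would give -¥151).

Q = 4; profit = -¥53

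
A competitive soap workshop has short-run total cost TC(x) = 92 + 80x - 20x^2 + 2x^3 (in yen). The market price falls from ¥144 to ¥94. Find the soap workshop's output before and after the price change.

Output falls from 8 to 7

AVC = 80 - 20x + 2x^2, minimized at x = 5 where min AVC = ¥30. MC = 80 - 40x + 6x^2.
At P = ¥144 ≥ min AVC, set P = MC on the rising branch: x = 8.
At P = ¥94 ≥ min AVC, set P = MC: x = 7. The firm stays open but cuts output.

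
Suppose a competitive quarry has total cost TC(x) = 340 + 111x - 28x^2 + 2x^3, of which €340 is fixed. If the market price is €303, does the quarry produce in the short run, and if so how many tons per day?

Strip out fixed cost: VC = 111x - 28x^2 + 2x^3. Then AVC = 111 - 28x + 2x^2 and MC = 111 - 56x + 6x^2.
The AVC parabola has its vertex at x = 28/4 = 7, where AVC = 111 - 28·7 + 2·7^2 = €13.
Since P = €303 ≥ min AVC = €13, price covers variable cost and the firm should produce.
P = MC gives -192 - 56x + 6x^2 = 0, with roots -8/3 and 12. Take the larger (rising MC): x* = 12.
Check: AVC at x = 12 is €63 ≤ P, so revenue covers variable cost.
Profit = P·x − TC = 303·12 − 1096 = €2540.

Produce at x = 12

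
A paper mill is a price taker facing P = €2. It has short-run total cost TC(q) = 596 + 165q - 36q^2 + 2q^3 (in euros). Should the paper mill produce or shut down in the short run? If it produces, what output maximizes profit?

Variable cost is VC = 165q - 36q^2 + 2q^3, so AVC = VC/q = 165 - 36q + 2q^2 and MC = dTC/dq = 165 - 72q + 6q^2.
AVC is minimized where dAVC/dq = -36 + 4q = 0, at q = 9; min AVC = 165 - 36·9 + 2·9^2 = €3.
P = €2 lies below min AVC = €3; no output level covers variable cost.
The firm minimizes its loss by shutting down and losing only its fixed cost of €596.

Shut down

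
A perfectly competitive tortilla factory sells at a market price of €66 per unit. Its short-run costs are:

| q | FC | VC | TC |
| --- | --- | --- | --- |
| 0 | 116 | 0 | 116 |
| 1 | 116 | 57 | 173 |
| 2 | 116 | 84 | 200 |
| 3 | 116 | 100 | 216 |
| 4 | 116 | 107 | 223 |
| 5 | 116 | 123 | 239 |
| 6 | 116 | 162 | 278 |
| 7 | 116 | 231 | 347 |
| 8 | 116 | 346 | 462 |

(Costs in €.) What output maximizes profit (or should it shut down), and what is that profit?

Compute π = P·q − TC at each output: q=0: -116; q=1: -107; q=2: -68; q=3: -18; q=4: 41; q=5: 91; q=6: 118; q=7: 115; q=8: 66.
Profit is maximized at q = 6. AVC there is 162/6 = €27 ≤ P, so producing beats shutting down (which would give -€116).

q = 6; profit = €118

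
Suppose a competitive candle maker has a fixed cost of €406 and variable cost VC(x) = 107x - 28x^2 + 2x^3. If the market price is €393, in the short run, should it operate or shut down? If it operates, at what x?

Produce at x = 13

Strip out fixed cost: VC = 107x - 28x^2 + 2x^3. Then AVC = 107 - 28x + 2x^2 and MC = 107 - 56x + 6x^2.
AVC is minimized where dAVC/dx = -28 + 4x = 0, at x = 7; min AVC = 107 - 28·7 + 2·7^2 = €9.
P = €393 exceeds min AVC = €9, so the firm stays open.
Solving P = MC: -286 - 56x + 6x^2 = 0 ⇒ x = -11/3 or 13. On the upward-sloping branch, x* = 13.
Check: AVC at x = 13 is €81 ≤ P, so revenue covers variable cost.
Profit = P·x − TC = 393·13 − 1459 = €3650.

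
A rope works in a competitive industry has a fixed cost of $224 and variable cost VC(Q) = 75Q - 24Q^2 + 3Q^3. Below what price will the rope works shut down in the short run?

The shutdown price is the minimum of AVC. VC = 75Q - 24Q^2 + 3Q^3, so AVC = 75 - 24Q + 3Q^2.
dAVC/dQ = -24 + 6Q = 0 gives Q = 4. min AVC = 75 - 24·4 + 3·4^2 = 27.
The firm shuts down for any P below $27.

$27 per unit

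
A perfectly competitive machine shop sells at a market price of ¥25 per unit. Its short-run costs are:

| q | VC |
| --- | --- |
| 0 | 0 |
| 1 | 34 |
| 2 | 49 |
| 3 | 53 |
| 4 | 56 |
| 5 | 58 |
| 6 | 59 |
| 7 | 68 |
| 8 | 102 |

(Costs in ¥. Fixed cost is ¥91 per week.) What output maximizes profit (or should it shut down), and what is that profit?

q = 7; profit = ¥16

Tabulate TR − TC: q=0: -91; q=1: -100; q=2: -90; q=3: -69; q=4: -47; q=5: -24; q=6: 0; q=7: 16; q=8: 7.
Profit is maximized at q = 7. AVC there is 68/7 = ¥9.71 ≤ P, so producing beats shutting down (which would give -¥91).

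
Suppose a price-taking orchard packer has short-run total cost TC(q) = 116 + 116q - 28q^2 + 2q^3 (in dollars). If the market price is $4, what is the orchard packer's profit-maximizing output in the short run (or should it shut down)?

Shut down

From TC, MC = TC'(q) = 116 - 56q + 6q^2 and AVC = VC/q = 116 - 28q + 2q^2.
The AVC parabola has its vertex at q = 28/4 = 7, where AVC = 116 - 28·7 + 2·7^2 = $18.
P = $4 lies below min AVC = $18; no output level covers variable cost.
Best response: produce nothing and absorb the $116 fixed cost.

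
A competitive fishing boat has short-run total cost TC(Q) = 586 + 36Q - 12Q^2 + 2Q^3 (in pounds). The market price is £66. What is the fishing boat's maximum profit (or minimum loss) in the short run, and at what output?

Profit = -£386 at Q = 5

AVC = 36 - 12Q + 2Q^2; min AVC = £18 at Q = 3. Since P = £66 ≥ min AVC, the firm produces.
With MC = 36 - 24Q + 6Q^2, P = MC on the upward-sloping part at Q* = 5.
TR = 66·5 = 330. TC = 586 + 130 = 716. Profit = 330 − 716 = -£386.
Shutting down would mean losing the fixed cost of £586, so operating at a loss of £386 is better by £200.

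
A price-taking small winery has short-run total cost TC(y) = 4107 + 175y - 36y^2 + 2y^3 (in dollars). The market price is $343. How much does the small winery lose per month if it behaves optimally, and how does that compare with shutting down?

AVC = 175 - 36y + 2y^2; min AVC = $13 at y = 9. Since P = $343 ≥ min AVC, the firm produces.
MC = 175 - 72y + 6y^2. Setting P = MC and taking the root on the rising branch gives y* = 14.
TR = 343·14 = 4802. TC = 4107 + 882 = 4989. Profit = 4802 − 4989 = -$187.
By producing, the firm covers all variable cost plus $3920 of fixed cost; shutting down would lose the full $4107.

Profit = -$187 at y = 14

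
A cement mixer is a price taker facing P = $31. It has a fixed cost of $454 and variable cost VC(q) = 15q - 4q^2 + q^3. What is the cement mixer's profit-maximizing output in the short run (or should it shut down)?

From TC, MC = TC'(q) = 15 - 8q + 3q^2 and AVC = VC/q = 15 - 4q + q^2.
AVC hits its minimum where MC = AVC, at q = 2, giving min AVC = 15 - 4·2 + 2^2 = $11.
P = $31 exceeds min AVC = $11, so the firm stays open.
Set P = MC: 31 = 15 - 8q + 3q^2 → -16 - 8q + 3q^2 = 0. The roots are q = -4/3 and q = 4; the profit-maximizing output is on the rising part of MC, so q* = 4.
Check: AVC at q = 4 is $15 ≤ P, so revenue covers variable cost.
Profit = P·q − TC = 31·4 − 514 = -$390, a loss, but smaller than the $454 fixed cost the firm would lose by shutting down.

Produce at q = 4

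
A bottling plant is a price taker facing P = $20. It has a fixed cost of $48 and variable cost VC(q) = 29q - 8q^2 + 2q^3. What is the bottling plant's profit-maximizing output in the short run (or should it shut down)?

Shut down

From TC, MC = TC'(q) = 29 - 16q + 6q^2 and AVC = VC/q = 29 - 8q + 2q^2.
The AVC parabola has its vertex at q = 8/4 = 2, where AVC = 29 - 8·2 + 2·2^2 = $21.
Since P = $20 < min AVC = $21, price fails to cover variable cost at any output.
The firm minimizes its loss by shutting down and losing only its fixed cost of $48.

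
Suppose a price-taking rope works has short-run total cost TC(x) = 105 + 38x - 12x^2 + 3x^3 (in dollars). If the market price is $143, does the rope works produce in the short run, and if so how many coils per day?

Produce at x = 5

Strip out fixed cost: VC = 38x - 12x^2 + 3x^3. Then AVC = 38 - 12x + 3x^2 and MC = 38 - 24x + 9x^2.
The AVC parabola has its vertex at x = 12/6 = 2, where AVC = 38 - 12·2 + 3·2^2 = $26.
Since P = $143 ≥ min AVC = $26, price covers variable cost and the firm should produce.
Solving P = MC: -105 - 24x + 9x^2 = 0 ⇒ x = -7/3 or 5. On the upward-sloping branch, x* = 5.
Check: AVC at x = 5 is $53 ≤ P, so revenue covers variable cost.
Profit = P·x − TC = 143·5 − 370 = $345.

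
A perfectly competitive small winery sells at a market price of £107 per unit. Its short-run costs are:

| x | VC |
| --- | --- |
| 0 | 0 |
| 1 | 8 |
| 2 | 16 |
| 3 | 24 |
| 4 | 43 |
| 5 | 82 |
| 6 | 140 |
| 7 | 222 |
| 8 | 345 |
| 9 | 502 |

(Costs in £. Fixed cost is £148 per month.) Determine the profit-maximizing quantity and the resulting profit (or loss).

x = 7; profit = £379

Profit at each row (π = 107x − TC): x=0: -148; x=1: -49; x=2: 50; x=3: 149; x=4: 237; x=5: 305; x=6: 354; x=7: 379; x=8: 363; x=9: 313.
Profit is maximized at x = 7. AVC there is 222/7 = £31.71 ≤ P, so producing beats shutting down (which would give -£148).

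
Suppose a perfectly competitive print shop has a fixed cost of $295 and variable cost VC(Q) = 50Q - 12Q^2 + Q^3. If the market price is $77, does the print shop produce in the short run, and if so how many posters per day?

From TC, MC = TC'(Q) = 50 - 24Q + 3Q^2 and AVC = VC/Q = 50 - 12Q + Q^2.
The AVC parabola has its vertex at Q = 12/2 = 6, where AVC = 50 - 12·6 + 6^2 = $14.
P = $77 exceeds min AVC = $14, so the firm stays open.
Solving P = MC: -27 - 24Q + 3Q^2 = 0 ⇒ Q = -1 or 9. On the upward-sloping branch, Q* = 9.
Check: AVC at Q = 9 is $23 ≤ P, so revenue covers variable cost.
Profit = P·Q − TC = 77·9 − 502 = $191.

Produce at Q = 9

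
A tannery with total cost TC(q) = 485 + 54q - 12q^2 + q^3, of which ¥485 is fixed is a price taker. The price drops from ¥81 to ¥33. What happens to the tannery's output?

MC = 54 - 24q + 3q^2; the shutdown threshold is min AVC = ¥18 (at q = 6).
With P = ¥81 above the shutdown price, P = MC gives q = 9.
At P = ¥33 ≥ min AVC, set P = MC: q = 7. The firm stays open but cuts output.

Output falls from 9 to 7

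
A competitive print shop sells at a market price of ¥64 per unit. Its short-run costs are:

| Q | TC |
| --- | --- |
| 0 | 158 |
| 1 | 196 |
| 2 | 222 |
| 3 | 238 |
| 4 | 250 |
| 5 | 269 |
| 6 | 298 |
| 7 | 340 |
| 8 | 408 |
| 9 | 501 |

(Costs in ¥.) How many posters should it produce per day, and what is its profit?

Compute π = P·Q − TC at each output: Q=0: -158; Q=1: -132; Q=2: -94; Q=3: -46; Q=4: 6; Q=5: 51; Q=6: 86; Q=7: 108; Q=8: 104; Q=9: 75.
Profit is maximized at Q = 7. AVC there is 182/7 = ¥26 ≤ P, so producing beats shutting down (which would give -¥158).

Q = 7; profit = ¥108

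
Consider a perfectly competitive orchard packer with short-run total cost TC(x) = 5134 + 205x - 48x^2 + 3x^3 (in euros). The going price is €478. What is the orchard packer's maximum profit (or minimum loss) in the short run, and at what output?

Profit = -€64 at x = 13

AVC = 205 - 48x + 3x^2; min AVC = €13 at x = 8. Since P = €478 ≥ min AVC, the firm produces.
With MC = 205 - 96x + 9x^2, P = MC on the upward-sloping part at x* = 13.
TR = 478·13 = 6214. TC = 5134 + 1144 = 6278. Profit = 6214 − 6278 = -€64.
That loss of €64 beats the €5134 the firm would lose by shutting down; producing recovers €5070 of fixed cost.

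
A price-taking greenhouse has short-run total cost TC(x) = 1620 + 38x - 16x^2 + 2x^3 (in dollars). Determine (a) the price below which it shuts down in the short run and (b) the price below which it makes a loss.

AVC = 38 - 16x + 2x^2; minimized at x = 4, giving min AVC = $6. That is the shutdown price.
ATC = 1620/x + 38 - 16x + 2x^2. Setting dATC/dx = −1620/x^2 − 16 + 4x = 0 gives x = 9 (since 4·9^3 − 16·9^2 = 1620).
min ATC = 1620/9 + 38 − 16·9 + 2·9^2 = $236. That is the break-even price.
For $6 ≤ P < $236 the firm produces at a loss; below $6 it shuts down.

Shutdown price = $6; break-even price = $236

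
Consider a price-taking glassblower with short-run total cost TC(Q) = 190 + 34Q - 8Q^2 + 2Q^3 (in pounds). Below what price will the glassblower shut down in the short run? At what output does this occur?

The firm shuts down when price falls below the minimum of average variable cost. AVC = VC/Q = 34 - 8Q + 2Q^2.
dAVC/dQ = -8 + 4Q = 0 gives Q = 2. min AVC = 34 - 8·2 + 2·2^2 = 26.
The firm shuts down for any P below £26.

£26 per unit, at Q = 2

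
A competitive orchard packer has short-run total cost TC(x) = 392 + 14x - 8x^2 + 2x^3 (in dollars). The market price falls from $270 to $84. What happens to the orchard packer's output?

Output falls from 8 to 5

MC = 14 - 16x + 6x^2; the shutdown threshold is min AVC = $6 (at x = 2).
At P = $270 ≥ min AVC, set P = MC on the rising branch: x = 8.
At P = $84 ≥ min AVC, set P = MC: x = 5. The firm stays open but cuts output.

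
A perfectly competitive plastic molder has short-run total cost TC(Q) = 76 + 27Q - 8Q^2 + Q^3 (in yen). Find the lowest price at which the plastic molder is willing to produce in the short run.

¥11 per unit

The firm shuts down when price falls below the minimum of average variable cost. AVC = VC/Q = 27 - 8Q + Q^2.
dAVC/dQ = -8 + 2Q = 0 gives Q = 4. min AVC = 27 - 8·4 + 4^2 = 11.
The firm shuts down for any P below ¥11.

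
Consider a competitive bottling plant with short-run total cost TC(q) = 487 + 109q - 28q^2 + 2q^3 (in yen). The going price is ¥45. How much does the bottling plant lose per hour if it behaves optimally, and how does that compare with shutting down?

AVC = 109 - 28q + 2q^2; min AVC = ¥11 at q = 7. Since P = ¥45 ≥ min AVC, the firm produces.
With MC = 109 - 56q + 6q^2, P = MC on the upward-sloping part at q* = 8.
TR = 45·8 = 360. TC = 487 + 104 = 591. Profit = 360 − 591 = -¥231.
Shutting down would mean losing the fixed cost of ¥487, so operating at a loss of ¥231 is better by ¥256.

Profit = -¥231 at q = 8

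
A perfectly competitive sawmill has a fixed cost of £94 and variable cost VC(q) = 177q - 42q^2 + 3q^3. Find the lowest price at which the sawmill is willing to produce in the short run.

Short-run supply begins at min AVC. From VC = 177q - 42q^2 + 3q^3, AVC = 177 - 42q + 3q^2.
dAVC/dq = -42 + 6q = 0 gives q = 7. min AVC = 177 - 42·7 + 3·7^2 = 30.
So the shutdown price is £30.

£30 per unit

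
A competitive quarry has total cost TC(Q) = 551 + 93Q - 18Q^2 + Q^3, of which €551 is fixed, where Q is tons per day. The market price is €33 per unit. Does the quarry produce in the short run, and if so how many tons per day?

Produce at Q = 10

Strip out fixed cost: VC = 93Q - 18Q^2 + Q^3. Then AVC = 93 - 18Q + Q^2 and MC = 93 - 36Q + 3Q^2.
AVC hits its minimum where MC = AVC, at Q = 9, giving min AVC = 93 - 18·9 + 9^2 = €12.
P = €33 exceeds min AVC = €12, so the firm stays open.
Set P = MC: 33 = 93 - 36Q + 3Q^2 → 60 - 36Q + 3Q^2 = 0. The roots are Q = 2 and Q = 10; the profit-maximizing output is on the rising part of MC, so Q* = 10.
Check: AVC at Q = 10 is €13 ≤ P, so revenue covers variable cost.
Profit = P·Q − TC = 33·10 − 681 = -€351, a loss, but smaller than the €551 fixed cost the firm would lose by shutting down.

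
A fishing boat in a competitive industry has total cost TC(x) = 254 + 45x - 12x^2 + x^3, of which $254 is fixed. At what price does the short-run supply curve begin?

The shutdown price is the minimum of AVC. VC = 45x - 12x^2 + x^3, so AVC = 45 - 12x + x^2.
dAVC/dx = -12 + 2x = 0 gives x = 6. min AVC = 45 - 12·6 + 6^2 = 9.
For P < $9 the firm produces nothing.

$9 per unit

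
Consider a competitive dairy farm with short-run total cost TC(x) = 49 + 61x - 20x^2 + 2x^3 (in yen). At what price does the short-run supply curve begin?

¥11 per unit

Short-run supply begins at min AVC. From VC = 61x - 20x^2 + 2x^3, AVC = 61 - 20x + 2x^2.
At the minimum of AVC, MC = AVC. MC = 61 - 40x + 6x^2; setting MC = AVC gives 4x^2 - 20x = 0, so x = 5. min AVC = 11.
The firm shuts down for any P below ¥11.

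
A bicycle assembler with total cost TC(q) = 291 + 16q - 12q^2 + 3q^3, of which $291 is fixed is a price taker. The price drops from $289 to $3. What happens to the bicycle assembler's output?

AVC = 16 - 12q + 3q^2, minimized at q = 2 where min AVC = $4. MC = 16 - 24q + 9q^2.
With P = $289 above the shutdown price, P = MC gives q = 7.
At P = $3 < min AVC = $4, price no longer covers variable cost at any output, so the firm shuts down: q = 0.

Output falls from 7 to 0 (the firm shuts down)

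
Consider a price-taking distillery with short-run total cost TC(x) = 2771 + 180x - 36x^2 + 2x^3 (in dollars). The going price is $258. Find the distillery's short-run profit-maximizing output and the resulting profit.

Profit = -$67 at x = 13

AVC = 180 - 36x + 2x^2 has its minimum $18 at x = 9; price $258 clears that bar, so the firm operates.
MC = 180 - 72x + 6x^2. Setting P = MC and taking the root on the rising branch gives x* = 13.
TR = 258·13 = 3354. TC = 2771 + 650 = 3421. Profit = 3354 − 3421 = -$67.
That loss of $67 beats the $2771 the firm would lose by shutting down; producing recovers $2704 of fixed cost.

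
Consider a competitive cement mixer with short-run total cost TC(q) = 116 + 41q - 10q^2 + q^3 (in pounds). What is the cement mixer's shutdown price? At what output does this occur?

The shutdown price is the minimum of AVC. VC = 41q - 10q^2 + q^3, so AVC = 41 - 10q + q^2.
At the minimum of AVC, MC = AVC. MC = 41 - 20q + 3q^2; setting MC = AVC gives 2q^2 - 10q = 0, so q = 5. min AVC = 16.
So the shutdown price is £16.

£16 per unit, at q = 5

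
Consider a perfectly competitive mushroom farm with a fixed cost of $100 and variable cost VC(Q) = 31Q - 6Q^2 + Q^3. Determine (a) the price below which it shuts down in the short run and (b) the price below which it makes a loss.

Shutdown price = $22; break-even price = $46

Shutdown price = min AVC. AVC = 31 - 6Q + Q^2, with vertex at Q = 3 and minimum $22.
ATC = 100/Q + 31 - 6Q + Q^2. Setting dATC/dQ = −100/Q^2 − 6 + 2Q = 0 gives Q = 5 (since 2·5^3 − 6·5^2 = 100).
min ATC = 100/5 + 31 − 6·5 + 5^2 = $46. That is the break-even price.
Between these two prices the firm operates at a loss; above $46 it earns a profit.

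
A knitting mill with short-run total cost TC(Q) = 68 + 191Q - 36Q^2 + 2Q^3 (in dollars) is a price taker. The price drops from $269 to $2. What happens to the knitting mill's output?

AVC = 191 - 36Q + 2Q^2, minimized at Q = 9 where min AVC = $29. MC = 191 - 72Q + 6Q^2.
At P = $269 ≥ min AVC, set P = MC on the rising branch: Q = 13.
At P = $2 < min AVC = $29, price no longer covers variable cost at any output, so the firm shuts down: Q = 0.

Output falls from 13 to 0 (the firm shuts down)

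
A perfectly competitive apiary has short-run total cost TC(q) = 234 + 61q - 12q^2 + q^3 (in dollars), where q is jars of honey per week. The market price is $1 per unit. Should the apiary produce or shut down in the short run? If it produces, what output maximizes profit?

Strip out fixed cost: VC = 61q - 12q^2 + q^3. Then AVC = 61 - 12q + q^2 and MC = 61 - 24q + 3q^2.
The AVC parabola has its vertex at q = 12/2 = 6, where AVC = 61 - 12·6 + 6^2 = $25.
P = $1 lies below min AVC = $25; no output level covers variable cost.
Best response: produce nothing and absorb the $234 fixed cost.

Shut down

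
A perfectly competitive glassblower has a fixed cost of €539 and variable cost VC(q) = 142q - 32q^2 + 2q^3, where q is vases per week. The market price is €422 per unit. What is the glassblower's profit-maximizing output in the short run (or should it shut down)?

Produce at q = 14

Variable cost is VC = 142q - 32q^2 + 2q^3, so AVC = VC/q = 142 - 32q + 2q^2 and MC = dTC/dq = 142 - 64q + 6q^2.
AVC hits its minimum where MC = AVC, at q = 8, giving min AVC = 142 - 32·8 + 2·8^2 = €14.
P = €422 exceeds min AVC = €14, so the firm stays open.
P = MC gives -280 - 64q + 6q^2 = 0, with roots -10/3 and 14. Take the larger (rising MC): q* = 14.
Check: AVC at q = 14 is €86 ≤ P, so revenue covers variable cost.
Profit = P·q − TC = 422·14 − 1743 = €4165.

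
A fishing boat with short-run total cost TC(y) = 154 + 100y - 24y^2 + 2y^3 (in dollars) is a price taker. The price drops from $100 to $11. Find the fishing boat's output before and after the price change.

AVC = 100 - 24y + 2y^2, minimized at y = 6 where min AVC = $28. MC = 100 - 48y + 6y^2.
With P = $100 above the shutdown price, P = MC gives y = 8.
At P = $11 < min AVC = $28, price no longer covers variable cost at any output, so the firm shuts down: y = 0.

Output falls from 8 to 0 (the firm shuts down)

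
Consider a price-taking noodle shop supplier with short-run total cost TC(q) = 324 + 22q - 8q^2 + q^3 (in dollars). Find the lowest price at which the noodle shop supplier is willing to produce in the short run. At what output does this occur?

The shutdown price is the minimum of AVC. VC = 22q - 8q^2 + q^3, so AVC = 22 - 8q + q^2.
dAVC/dq = -8 + 2q = 0 gives q = 4. min AVC = 22 - 8·4 + 4^2 = 6.
For P < $6 the firm produces nothing.

$6 per unit, at q = 4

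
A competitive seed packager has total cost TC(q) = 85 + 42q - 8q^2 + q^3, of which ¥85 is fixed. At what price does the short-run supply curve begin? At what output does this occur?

¥26 per unit, at q = 4

Short-run supply begins at min AVC. From VC = 42q - 8q^2 + q^3, AVC = 42 - 8q + q^2.
At the minimum of AVC, MC = AVC. MC = 42 - 16q + 3q^2; setting MC = AVC gives 2q^2 - 8q = 0, so q = 4. min AVC = 26.
The firm shuts down for any P below ¥26.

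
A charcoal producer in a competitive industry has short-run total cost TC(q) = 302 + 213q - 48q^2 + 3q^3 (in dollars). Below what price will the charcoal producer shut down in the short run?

The firm shuts down when price falls below the minimum of average variable cost. AVC = VC/q = 213 - 48q + 3q^2.
dAVC/dq = -48 + 6q = 0 gives q = 8. min AVC = 213 - 48·8 + 3·8^2 = 21.
The firm shuts down for any P below $21.

$21 per unit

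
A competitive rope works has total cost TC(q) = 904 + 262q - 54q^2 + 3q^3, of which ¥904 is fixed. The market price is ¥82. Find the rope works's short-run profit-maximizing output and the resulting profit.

Profit = -¥304 at q = 10

AVC = 262 - 54q + 3q^2; min AVC = ¥19 at q = 9. Since P = ¥82 ≥ min AVC, the firm produces.
MC = 262 - 108q + 9q^2. Setting P = MC and taking the root on the rising branch gives q* = 10.
TR = 82·10 = 820. TC = 904 + 220 = 1124. Profit = 820 − 1124 = -¥304.
Shutting down would mean losing the fixed cost of ¥904, so operating at a loss of ¥304 is better by ¥600.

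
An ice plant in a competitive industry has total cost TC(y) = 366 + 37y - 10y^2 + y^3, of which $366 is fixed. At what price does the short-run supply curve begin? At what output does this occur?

$12 per unit, at y = 5

The firm shuts down when price falls below the minimum of average variable cost. AVC = VC/y = 37 - 10y + y^2.
At the minimum of AVC, MC = AVC. MC = 37 - 20y + 3y^2; setting MC = AVC gives 2y^2 - 10y = 0, so y = 5. min AVC = 12.
For P < $12 the firm produces nothing.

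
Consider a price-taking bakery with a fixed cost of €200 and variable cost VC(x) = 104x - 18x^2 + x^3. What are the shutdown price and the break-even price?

Shutdown price = €23; break-even price = €44

Shutdown price = min AVC. AVC = 104 - 18x + x^2, with vertex at x = 9 and minimum €23.
ATC = 200/x + 104 - 18x + x^2. Setting dATC/dx = −200/x^2 − 18 + 2x = 0 gives x = 10 (since 2·10^3 − 18·10^2 = 200).
min ATC = 200/10 + 104 − 18·10 + 10^2 = €44. That is the break-even price.
Between these two prices the firm operates at a loss; above €44 it earns a profit.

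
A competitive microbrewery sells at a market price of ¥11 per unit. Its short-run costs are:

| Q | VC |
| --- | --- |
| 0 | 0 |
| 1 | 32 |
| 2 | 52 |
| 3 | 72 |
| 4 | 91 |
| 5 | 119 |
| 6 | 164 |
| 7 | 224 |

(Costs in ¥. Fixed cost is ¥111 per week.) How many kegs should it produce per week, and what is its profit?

Profit at each row (π = 11Q − TC): Q=0: -111; Q=1: -132; Q=2: -141; Q=3: -150; Q=4: -158; Q=5: -175; Q=6: -209; Q=7: -258.
Profit is highest at Q = 0. Equivalently, the lowest AVC in the table is 91/4 ≈ ¥22.75 at Q = 4, and P = ¥11 falls below it — price never covers variable cost, so the firm shuts down and loses only its fixed cost.

Q = 0 (shut down); profit = -¥111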